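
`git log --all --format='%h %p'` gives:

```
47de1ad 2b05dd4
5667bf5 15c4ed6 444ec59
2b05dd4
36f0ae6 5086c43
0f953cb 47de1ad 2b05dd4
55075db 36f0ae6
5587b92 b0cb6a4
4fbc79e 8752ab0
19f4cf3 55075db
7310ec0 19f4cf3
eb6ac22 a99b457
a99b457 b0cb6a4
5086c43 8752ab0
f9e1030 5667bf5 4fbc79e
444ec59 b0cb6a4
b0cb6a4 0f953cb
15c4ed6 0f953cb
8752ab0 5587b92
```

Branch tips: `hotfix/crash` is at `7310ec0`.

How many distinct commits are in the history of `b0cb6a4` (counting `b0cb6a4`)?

4

Walking parent pointers from b0cb6a4: reachable set = {0f953cb, 2b05dd4, 47de1ad, b0cb6a4}.
That is 4 commits.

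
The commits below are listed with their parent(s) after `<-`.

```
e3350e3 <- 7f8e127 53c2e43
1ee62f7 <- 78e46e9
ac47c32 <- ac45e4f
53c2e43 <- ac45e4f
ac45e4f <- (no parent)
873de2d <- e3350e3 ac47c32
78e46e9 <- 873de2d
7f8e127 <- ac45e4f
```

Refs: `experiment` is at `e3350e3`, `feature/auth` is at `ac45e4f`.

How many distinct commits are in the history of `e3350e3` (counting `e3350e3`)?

4

Walking parent pointers from e3350e3: reachable set = {53c2e43, 7f8e127, ac45e4f, e3350e3}.
That is 4 commits.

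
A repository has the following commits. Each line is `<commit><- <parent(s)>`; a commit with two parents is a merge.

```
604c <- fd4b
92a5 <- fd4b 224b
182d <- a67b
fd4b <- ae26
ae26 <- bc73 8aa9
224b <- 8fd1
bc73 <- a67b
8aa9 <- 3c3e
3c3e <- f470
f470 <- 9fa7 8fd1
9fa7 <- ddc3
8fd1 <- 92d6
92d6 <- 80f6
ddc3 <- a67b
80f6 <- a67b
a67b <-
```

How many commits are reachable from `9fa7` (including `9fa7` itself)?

Walking parent pointers from 9fa7: reachable set = {9fa7, a67b, ddc3}.
That is 3 commits.

3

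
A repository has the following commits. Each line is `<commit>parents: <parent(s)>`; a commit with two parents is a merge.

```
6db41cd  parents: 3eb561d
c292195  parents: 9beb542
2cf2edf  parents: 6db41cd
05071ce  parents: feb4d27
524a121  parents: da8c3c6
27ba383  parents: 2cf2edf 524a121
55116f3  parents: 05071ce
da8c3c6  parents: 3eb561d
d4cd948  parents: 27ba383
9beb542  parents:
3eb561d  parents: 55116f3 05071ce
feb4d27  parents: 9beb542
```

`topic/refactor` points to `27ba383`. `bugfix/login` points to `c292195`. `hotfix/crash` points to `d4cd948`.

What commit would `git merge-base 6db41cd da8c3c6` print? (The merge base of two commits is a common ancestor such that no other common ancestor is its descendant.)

Ancestors of 6db41cd: {05071ce, 3eb561d, 55116f3, 6db41cd, 9beb542, feb4d27}.
Ancestors of da8c3c6: {05071ce, 3eb561d, 55116f3, 9beb542, da8c3c6, feb4d27}.
Common ancestors: {05071ce, 3eb561d, 55116f3, 9beb542, feb4d27}.
Among these, 3eb561d is not an ancestor of any other common ancestor — it is the merge base.

3eb561d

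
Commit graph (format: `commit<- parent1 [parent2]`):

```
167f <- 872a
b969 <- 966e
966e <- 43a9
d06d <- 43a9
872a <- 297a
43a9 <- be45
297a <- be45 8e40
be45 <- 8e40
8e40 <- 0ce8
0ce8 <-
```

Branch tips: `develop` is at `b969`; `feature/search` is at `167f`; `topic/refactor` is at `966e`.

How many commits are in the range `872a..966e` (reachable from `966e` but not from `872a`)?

Reachable from 966e: {0ce8, 43a9, 8e40, 966e, be45}.
Reachable from 872a: {0ce8, 297a, 872a, 8e40, be45}.
In 966e's history but not 872a's: {43a9, 966e} — 2 commits.

2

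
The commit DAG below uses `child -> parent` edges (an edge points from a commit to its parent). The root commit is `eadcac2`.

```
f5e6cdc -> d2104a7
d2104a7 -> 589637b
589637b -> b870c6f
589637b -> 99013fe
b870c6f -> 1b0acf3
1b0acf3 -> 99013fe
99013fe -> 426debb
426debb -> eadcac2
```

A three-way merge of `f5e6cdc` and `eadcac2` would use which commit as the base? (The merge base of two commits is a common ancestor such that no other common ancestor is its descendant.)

eadcac2

Ancestors of f5e6cdc: {1b0acf3, 426debb, 589637b, 99013fe, b870c6f, d2104a7, eadcac2, f5e6cdc}.
Ancestors of eadcac2: {eadcac2}.
Common ancestors: {eadcac2}.
The only common ancestor is eadcac2, so it is the merge base.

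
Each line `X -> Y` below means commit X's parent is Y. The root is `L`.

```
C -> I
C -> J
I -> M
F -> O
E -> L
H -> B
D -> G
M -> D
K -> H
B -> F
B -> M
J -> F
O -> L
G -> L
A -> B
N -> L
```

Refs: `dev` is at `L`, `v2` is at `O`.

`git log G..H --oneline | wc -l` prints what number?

6

Reachable from H: {B, D, F, G, H, L, M, O}.
Reachable from G: {G, L}.
In H's history but not G's: {B, D, F, H, M, O} — 6 commits.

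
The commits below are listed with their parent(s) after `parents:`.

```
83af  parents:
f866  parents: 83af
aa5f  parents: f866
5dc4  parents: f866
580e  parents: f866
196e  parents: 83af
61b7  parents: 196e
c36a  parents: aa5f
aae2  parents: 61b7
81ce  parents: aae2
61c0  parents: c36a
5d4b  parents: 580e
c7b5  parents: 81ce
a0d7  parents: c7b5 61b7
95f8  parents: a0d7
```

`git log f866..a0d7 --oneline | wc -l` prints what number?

Reachable from a0d7: {196e, 61b7, 81ce, 83af, a0d7, aae2, c7b5}.
Reachable from f866: {83af, f866}.
In a0d7's history but not f866's: {196e, 61b7, 81ce, a0d7, aae2, c7b5} — 6 commits.

6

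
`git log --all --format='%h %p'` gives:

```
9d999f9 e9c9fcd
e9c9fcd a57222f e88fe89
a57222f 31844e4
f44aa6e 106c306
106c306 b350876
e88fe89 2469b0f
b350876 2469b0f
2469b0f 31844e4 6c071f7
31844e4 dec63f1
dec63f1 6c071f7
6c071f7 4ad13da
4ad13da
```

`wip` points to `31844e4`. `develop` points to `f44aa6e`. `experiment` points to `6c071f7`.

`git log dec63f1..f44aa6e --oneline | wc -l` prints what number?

5

Reachable from f44aa6e: {106c306, 2469b0f, 31844e4, 4ad13da, 6c071f7, b350876, dec63f1, f44aa6e}.
Reachable from dec63f1: {4ad13da, 6c071f7, dec63f1}.
In f44aa6e's history but not dec63f1's: {106c306, 2469b0f, 31844e4, b350876, f44aa6e} — 5 commits.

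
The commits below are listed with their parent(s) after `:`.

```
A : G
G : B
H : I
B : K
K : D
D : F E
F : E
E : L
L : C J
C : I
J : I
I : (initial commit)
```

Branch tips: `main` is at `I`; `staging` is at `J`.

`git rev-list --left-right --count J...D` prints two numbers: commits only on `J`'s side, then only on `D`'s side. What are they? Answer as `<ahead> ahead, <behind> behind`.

Reachable from J: {I, J}.
Reachable from D: {C, D, E, F, I, J, L}.
Only in J's history (ahead): {} — 0.
Only in D's history (behind): {C, D, E, F, L} — 5.

0 ahead, 5 behind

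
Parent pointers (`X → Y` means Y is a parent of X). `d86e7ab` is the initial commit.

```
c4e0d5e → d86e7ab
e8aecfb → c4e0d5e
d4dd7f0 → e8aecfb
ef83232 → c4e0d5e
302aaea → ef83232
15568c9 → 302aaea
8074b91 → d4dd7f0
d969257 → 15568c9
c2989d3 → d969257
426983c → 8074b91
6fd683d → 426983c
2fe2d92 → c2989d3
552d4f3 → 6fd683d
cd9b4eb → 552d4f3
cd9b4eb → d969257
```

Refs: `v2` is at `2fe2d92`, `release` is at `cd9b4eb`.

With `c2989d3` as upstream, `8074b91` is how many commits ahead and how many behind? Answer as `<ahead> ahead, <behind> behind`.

3 ahead, 5 behind

Reachable from 8074b91: {8074b91, c4e0d5e, d4dd7f0, d86e7ab, e8aecfb}.
Reachable from c2989d3: {15568c9, 302aaea, c2989d3, c4e0d5e, d86e7ab, d969257, ef83232}.
Only in 8074b91's history (ahead): {8074b91, d4dd7f0, e8aecfb} — 3.
Only in c2989d3's history (behind): {15568c9, 302aaea, c2989d3, d969257, ef83232} — 5.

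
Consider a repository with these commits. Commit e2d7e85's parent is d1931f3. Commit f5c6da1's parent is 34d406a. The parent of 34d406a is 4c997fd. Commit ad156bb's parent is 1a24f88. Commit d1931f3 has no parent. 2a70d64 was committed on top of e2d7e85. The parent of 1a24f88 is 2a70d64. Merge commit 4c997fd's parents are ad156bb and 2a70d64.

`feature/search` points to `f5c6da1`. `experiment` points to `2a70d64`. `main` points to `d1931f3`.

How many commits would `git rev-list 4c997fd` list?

Walking parent pointers from 4c997fd: reachable set = {1a24f88, 2a70d64, 4c997fd, ad156bb, d1931f3, e2d7e85}.
That is 6 commits.

6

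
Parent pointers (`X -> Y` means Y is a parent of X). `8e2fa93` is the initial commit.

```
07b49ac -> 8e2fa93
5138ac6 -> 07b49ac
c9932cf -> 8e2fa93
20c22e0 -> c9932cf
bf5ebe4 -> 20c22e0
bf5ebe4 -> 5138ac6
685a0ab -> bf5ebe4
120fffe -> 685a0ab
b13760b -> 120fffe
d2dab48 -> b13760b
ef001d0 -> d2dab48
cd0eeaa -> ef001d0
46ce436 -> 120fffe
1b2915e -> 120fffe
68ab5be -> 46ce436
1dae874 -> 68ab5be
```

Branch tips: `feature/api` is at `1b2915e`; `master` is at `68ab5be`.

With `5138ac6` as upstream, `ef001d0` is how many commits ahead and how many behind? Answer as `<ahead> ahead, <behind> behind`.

Reachable from ef001d0: {07b49ac, 120fffe, 20c22e0, 5138ac6, 685a0ab, 8e2fa93, b13760b, bf5ebe4, c9932cf, d2dab48, ef001d0}.
Reachable from 5138ac6: {07b49ac, 5138ac6, 8e2fa93}.
Only in ef001d0's history (ahead): {120fffe, 20c22e0, 685a0ab, b13760b, bf5ebe4, c9932cf, d2dab48, ef001d0} — 8.
Only in 5138ac6's history (behind): {} — 0.

8 ahead, 0 behind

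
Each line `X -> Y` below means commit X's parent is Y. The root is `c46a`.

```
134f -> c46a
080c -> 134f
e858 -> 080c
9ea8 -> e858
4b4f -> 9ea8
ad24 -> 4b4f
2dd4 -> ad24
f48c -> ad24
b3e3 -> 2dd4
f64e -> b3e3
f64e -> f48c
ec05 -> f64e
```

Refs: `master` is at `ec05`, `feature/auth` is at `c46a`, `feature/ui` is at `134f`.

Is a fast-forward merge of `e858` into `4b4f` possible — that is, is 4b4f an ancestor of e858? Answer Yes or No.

A fast-forward from 4b4f to e858 is possible iff 4b4f is an ancestor of e858.
Ancestors of e858: {080c, 134f, c46a, e858}.
4b4f is not among them, so fast-forward is not possible.

No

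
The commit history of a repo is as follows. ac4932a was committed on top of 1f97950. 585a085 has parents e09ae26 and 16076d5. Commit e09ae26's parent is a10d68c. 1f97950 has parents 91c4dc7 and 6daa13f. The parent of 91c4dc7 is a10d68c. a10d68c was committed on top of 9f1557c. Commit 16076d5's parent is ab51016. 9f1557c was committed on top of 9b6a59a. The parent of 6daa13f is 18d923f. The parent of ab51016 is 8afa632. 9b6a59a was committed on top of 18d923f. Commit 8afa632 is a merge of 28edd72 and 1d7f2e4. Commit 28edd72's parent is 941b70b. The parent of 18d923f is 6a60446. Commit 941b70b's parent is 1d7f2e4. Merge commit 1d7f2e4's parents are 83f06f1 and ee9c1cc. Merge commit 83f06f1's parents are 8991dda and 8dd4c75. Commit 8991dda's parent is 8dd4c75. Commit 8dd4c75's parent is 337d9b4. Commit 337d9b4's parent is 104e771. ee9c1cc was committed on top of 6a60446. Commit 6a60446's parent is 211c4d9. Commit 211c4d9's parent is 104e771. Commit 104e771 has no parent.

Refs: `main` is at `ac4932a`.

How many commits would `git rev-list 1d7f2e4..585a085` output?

11

Reachable from 585a085: {104e771, 16076d5, 18d923f, 1d7f2e4, 211c4d9, 28edd72, 337d9b4, 585a085, 6a60446, 83f06f1, 8991dda, 8afa632, 8dd4c75, 941b70b, 9b6a59a, 9f1557c, a10d68c, ab51016, e09ae26, ee9c1cc}.
Reachable from 1d7f2e4: {104e771, 1d7f2e4, 211c4d9, 337d9b4, 6a60446, 83f06f1, 8991dda, 8dd4c75, ee9c1cc}.
In 585a085's history but not 1d7f2e4's: {16076d5, 18d923f, 28edd72, 585a085, 8afa632, 941b70b, 9b6a59a, 9f1557c, a10d68c, ab51016, e09ae26} — 11 commits.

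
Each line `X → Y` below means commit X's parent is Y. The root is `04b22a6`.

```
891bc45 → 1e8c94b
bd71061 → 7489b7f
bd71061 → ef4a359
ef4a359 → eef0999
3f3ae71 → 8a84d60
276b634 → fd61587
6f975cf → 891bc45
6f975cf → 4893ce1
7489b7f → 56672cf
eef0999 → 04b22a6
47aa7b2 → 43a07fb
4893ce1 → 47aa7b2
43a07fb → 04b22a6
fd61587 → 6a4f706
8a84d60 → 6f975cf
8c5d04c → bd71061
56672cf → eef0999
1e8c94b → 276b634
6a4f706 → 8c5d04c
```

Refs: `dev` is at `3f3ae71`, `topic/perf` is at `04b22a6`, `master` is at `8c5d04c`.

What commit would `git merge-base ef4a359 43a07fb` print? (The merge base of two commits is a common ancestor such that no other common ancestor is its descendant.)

Ancestors of ef4a359: {04b22a6, eef0999, ef4a359}.
Ancestors of 43a07fb: {04b22a6, 43a07fb}.
Common ancestors: {04b22a6}.
The only common ancestor is 04b22a6, so it is the merge base.

04b22a6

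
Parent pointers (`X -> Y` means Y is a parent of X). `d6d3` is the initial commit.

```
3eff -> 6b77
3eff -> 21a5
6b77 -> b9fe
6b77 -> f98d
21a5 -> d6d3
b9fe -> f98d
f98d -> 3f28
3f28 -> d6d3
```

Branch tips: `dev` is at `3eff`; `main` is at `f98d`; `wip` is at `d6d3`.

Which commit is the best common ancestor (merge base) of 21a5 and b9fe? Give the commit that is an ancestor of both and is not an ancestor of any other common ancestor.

Ancestors of 21a5: {21a5, d6d3}.
Ancestors of b9fe: {3f28, b9fe, d6d3, f98d}.
Common ancestors: {d6d3}.
The only common ancestor is d6d3, so it is the merge base.

d6d3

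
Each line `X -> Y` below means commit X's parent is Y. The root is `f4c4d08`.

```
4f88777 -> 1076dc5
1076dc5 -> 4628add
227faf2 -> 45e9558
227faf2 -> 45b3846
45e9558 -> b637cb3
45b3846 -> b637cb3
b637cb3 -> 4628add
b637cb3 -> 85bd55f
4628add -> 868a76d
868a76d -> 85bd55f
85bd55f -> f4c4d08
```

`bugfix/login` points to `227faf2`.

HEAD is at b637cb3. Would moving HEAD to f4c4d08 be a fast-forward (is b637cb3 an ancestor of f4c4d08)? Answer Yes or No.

A fast-forward from b637cb3 to f4c4d08 is possible iff b637cb3 is an ancestor of f4c4d08.
Ancestors of f4c4d08: {f4c4d08}.
b637cb3 is not among them, so fast-forward is not possible.

No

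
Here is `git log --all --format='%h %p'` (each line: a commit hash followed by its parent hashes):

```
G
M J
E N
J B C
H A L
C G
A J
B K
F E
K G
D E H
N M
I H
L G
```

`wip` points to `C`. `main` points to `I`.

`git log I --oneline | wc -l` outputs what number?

9

Walking parent pointers from I: reachable set = {A, B, C, G, H, I, J, K, L}.
That is 9 commits.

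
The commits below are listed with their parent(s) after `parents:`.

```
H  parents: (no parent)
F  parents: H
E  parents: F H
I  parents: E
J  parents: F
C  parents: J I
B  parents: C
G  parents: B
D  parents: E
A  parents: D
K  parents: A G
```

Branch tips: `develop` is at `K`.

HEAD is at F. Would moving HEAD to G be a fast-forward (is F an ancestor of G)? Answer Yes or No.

A fast-forward from F to G is possible iff F is an ancestor of G.
Ancestors of G: {B, C, E, F, G, H, I, J}.
F is among them, so fast-forward is possible.

Yes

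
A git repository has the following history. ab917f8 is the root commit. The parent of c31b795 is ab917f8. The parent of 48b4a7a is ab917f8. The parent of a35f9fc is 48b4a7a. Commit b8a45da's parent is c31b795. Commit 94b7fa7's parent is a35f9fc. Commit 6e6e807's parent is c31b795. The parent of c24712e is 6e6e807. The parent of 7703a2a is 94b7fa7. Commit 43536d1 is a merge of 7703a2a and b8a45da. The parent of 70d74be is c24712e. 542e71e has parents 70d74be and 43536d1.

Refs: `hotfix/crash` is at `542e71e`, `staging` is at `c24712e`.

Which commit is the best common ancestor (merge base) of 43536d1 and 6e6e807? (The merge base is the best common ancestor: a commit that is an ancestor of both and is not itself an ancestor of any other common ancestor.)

c31b795

Ancestors of 43536d1: {43536d1, 48b4a7a, 7703a2a, 94b7fa7, a35f9fc, ab917f8, b8a45da, c31b795}.
Ancestors of 6e6e807: {6e6e807, ab917f8, c31b795}.
Common ancestors: {ab917f8, c31b795}.
Among these, c31b795 is not an ancestor of any other common ancestor — it is the merge base.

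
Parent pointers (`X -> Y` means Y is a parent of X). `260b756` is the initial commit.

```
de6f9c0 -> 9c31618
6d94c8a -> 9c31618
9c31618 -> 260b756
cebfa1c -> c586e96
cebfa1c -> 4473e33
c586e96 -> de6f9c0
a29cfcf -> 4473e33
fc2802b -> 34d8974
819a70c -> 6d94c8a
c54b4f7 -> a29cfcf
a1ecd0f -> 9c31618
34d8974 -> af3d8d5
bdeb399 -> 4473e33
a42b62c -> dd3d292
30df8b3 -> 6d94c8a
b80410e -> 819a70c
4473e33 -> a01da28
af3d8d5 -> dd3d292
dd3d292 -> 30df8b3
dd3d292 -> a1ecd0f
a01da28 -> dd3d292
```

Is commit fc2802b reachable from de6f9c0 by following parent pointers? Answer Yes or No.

Ancestors of de6f9c0: {260b756, 9c31618, de6f9c0}.
fc2802b is not in that set, so it is not an ancestor of de6f9c0.

No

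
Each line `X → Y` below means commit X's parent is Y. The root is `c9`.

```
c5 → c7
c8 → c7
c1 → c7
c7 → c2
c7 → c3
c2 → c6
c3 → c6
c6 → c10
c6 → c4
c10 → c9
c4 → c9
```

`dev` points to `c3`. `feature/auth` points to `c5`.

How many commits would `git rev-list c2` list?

5

Walking parent pointers from c2: reachable set = {c10, c2, c4, c6, c9}.
That is 5 commits.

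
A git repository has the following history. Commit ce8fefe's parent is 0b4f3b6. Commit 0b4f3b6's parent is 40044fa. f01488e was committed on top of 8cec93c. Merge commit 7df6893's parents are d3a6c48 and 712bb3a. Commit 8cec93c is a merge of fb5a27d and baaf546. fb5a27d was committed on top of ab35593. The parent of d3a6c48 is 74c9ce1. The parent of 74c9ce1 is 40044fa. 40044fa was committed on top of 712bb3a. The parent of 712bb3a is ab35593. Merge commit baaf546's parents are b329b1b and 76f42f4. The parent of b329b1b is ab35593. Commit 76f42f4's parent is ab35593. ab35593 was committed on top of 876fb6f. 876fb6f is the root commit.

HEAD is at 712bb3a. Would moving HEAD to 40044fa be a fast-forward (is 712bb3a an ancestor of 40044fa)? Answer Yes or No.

A fast-forward from 712bb3a to 40044fa is possible iff 712bb3a is an ancestor of 40044fa.
Ancestors of 40044fa: {40044fa, 712bb3a, 876fb6f, ab35593}.
712bb3a is among them, so fast-forward is possible.

Yes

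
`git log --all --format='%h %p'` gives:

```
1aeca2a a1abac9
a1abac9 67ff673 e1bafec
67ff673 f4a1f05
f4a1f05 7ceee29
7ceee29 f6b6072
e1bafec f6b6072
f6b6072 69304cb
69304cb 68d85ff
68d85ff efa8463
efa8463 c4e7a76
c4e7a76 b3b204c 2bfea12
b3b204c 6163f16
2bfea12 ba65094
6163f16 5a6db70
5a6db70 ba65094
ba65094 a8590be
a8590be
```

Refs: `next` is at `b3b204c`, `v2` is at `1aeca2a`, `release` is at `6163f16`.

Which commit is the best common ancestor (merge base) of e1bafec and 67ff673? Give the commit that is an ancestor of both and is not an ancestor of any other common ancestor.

Ancestors of e1bafec: {2bfea12, 5a6db70, 6163f16, 68d85ff, 69304cb, a8590be, b3b204c, ba65094, c4e7a76, e1bafec, efa8463, f6b6072}.
Ancestors of 67ff673: {2bfea12, 5a6db70, 6163f16, 67ff673, 68d85ff, 69304cb, 7ceee29, a8590be, b3b204c, ba65094, c4e7a76, efa8463, f4a1f05, f6b6072}.
Common ancestors: {2bfea12, 5a6db70, 6163f16, 68d85ff, 69304cb, a8590be, b3b204c, ba65094, c4e7a76, efa8463, f6b6072}.
Among these, f6b6072 is not an ancestor of any other common ancestor — it is the merge base.

f6b6072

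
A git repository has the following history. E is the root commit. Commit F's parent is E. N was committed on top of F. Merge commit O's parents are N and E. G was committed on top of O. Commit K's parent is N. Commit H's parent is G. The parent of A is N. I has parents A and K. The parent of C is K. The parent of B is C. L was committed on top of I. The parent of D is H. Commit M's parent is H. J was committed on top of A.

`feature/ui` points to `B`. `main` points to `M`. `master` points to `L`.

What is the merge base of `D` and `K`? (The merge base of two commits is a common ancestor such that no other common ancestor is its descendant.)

N

Ancestors of D: {D, E, F, G, H, N, O}.
Ancestors of K: {E, F, K, N}.
Common ancestors: {E, F, N}.
Among these, N is not an ancestor of any other common ancestor — it is the merge base.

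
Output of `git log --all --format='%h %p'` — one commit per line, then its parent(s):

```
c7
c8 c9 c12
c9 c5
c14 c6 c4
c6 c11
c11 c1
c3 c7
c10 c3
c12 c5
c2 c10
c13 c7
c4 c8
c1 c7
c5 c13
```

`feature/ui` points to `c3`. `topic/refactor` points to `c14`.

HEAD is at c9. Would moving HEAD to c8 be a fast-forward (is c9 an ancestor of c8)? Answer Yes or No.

Yes

A fast-forward from c9 to c8 is possible iff c9 is an ancestor of c8.
Ancestors of c8: {c12, c13, c5, c7, c8, c9}.
c9 is among them, so fast-forward is possible.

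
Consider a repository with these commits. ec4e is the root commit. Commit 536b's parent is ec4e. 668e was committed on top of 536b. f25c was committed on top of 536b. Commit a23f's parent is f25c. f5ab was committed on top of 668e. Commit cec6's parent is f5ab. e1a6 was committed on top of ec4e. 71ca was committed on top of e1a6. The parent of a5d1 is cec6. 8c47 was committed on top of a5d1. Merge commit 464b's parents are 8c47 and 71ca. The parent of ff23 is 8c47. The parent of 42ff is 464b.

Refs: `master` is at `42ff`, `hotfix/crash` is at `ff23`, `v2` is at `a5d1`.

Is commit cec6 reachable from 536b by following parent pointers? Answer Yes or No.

No

Ancestors of 536b: {536b, ec4e}.
cec6 is not in that set, so it is not an ancestor of 536b.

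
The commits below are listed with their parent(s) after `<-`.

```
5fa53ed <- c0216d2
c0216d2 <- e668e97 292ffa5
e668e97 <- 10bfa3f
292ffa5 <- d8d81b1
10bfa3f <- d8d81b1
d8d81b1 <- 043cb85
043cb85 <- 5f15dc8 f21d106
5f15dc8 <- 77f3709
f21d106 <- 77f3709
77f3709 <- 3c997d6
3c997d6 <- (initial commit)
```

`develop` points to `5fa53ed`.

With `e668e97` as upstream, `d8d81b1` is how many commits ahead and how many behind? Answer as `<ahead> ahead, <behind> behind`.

Reachable from d8d81b1: {043cb85, 3c997d6, 5f15dc8, 77f3709, d8d81b1, f21d106}.
Reachable from e668e97: {043cb85, 10bfa3f, 3c997d6, 5f15dc8, 77f3709, d8d81b1, e668e97, f21d106}.
Only in d8d81b1's history (ahead): {} — 0.
Only in e668e97's history (behind): {10bfa3f, e668e97} — 2.

0 ahead, 2 behind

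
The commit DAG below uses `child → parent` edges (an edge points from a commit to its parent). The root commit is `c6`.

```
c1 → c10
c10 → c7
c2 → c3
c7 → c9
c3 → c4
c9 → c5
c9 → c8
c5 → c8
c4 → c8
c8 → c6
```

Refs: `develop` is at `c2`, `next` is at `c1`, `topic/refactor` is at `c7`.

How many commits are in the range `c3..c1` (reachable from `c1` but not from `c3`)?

5

Reachable from c1: {c1, c10, c5, c6, c7, c8, c9}.
Reachable from c3: {c3, c4, c6, c8}.
In c1's history but not c3's: {c1, c10, c5, c7, c9} — 5 commits.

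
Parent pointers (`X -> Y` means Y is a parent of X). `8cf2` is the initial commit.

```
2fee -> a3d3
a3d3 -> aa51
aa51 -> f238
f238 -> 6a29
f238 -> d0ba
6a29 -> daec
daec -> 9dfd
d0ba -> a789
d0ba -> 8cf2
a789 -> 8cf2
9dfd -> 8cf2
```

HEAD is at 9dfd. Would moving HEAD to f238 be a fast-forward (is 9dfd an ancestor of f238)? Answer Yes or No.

A fast-forward from 9dfd to f238 is possible iff 9dfd is an ancestor of f238.
Ancestors of f238: {6a29, 8cf2, 9dfd, a789, d0ba, daec, f238}.
9dfd is among them, so fast-forward is possible.

Yes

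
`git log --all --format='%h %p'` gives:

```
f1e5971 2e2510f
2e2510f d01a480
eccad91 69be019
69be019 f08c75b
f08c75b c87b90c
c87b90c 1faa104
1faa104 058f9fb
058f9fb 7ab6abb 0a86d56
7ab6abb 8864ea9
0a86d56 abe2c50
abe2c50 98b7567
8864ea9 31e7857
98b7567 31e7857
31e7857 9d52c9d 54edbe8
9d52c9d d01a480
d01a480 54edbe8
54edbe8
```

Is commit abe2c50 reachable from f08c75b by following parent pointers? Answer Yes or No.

Yes

Ancestors of f08c75b (commits reachable by following parents): {058f9fb, 0a86d56, 1faa104, 31e7857, 54edbe8, 7ab6abb, 8864ea9, 98b7567, 9d52c9d, abe2c50, c87b90c, d01a480, f08c75b}.
abe2c50 is in that set, so it is an ancestor of f08c75b.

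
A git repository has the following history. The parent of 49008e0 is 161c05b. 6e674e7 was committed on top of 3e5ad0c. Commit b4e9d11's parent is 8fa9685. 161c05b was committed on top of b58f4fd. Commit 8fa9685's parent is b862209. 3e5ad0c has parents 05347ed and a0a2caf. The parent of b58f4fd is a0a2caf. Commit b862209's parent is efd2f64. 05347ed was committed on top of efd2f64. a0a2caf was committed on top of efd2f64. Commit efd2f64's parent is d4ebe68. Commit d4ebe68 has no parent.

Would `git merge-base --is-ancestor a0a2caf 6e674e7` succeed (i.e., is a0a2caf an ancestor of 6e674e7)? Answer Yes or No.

Yes

Ancestors of 6e674e7 (commits reachable by following parents): {05347ed, 3e5ad0c, 6e674e7, a0a2caf, d4ebe68, efd2f64}.
a0a2caf is in that set, so it is an ancestor of 6e674e7.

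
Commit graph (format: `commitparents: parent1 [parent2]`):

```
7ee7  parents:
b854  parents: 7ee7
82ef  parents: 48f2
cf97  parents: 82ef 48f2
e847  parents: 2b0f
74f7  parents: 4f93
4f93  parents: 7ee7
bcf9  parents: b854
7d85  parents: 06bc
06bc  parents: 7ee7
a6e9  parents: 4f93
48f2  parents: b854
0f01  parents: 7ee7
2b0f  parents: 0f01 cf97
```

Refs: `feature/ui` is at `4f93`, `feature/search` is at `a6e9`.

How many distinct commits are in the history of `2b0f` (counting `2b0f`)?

Walking parent pointers from 2b0f: reachable set = {0f01, 2b0f, 48f2, 7ee7, 82ef, b854, cf97}.
That is 7 commits.

7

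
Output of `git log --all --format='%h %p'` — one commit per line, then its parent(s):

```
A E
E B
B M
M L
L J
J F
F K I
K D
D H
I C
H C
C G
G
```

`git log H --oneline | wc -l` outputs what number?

Walking parent pointers from H: reachable set = {C, G, H}.
That is 3 commits.

3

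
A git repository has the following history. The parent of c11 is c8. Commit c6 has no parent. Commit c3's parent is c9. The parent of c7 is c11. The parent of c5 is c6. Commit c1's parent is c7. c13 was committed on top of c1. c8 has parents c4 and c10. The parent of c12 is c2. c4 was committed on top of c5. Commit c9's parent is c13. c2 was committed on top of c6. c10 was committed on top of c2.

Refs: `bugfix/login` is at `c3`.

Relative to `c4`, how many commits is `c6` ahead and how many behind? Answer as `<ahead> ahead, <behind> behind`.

Reachable from c6: {c6}.
Reachable from c4: {c4, c5, c6}.
Only in c6's history (ahead): {} — 0.
Only in c4's history (behind): {c4, c5} — 2.

0 ahead, 2 behind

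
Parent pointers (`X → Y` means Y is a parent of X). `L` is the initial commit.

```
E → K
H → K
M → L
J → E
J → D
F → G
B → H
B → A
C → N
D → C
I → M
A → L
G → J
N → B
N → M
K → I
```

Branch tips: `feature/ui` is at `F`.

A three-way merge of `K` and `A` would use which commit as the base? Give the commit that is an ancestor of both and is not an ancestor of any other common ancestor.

L

Ancestors of K: {I, K, L, M}.
Ancestors of A: {A, L}.
Common ancestors: {L}.
The only common ancestor is L, so it is the merge base.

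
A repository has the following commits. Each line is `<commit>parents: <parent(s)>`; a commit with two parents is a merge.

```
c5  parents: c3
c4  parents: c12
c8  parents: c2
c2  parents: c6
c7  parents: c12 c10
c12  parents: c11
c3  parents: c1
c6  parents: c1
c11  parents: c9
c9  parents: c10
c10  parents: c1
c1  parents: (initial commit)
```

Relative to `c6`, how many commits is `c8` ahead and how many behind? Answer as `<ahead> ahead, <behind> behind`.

2 ahead, 0 behind

Reachable from c8: {c1, c2, c6, c8}.
Reachable from c6: {c1, c6}.
Only in c8's history (ahead): {c2, c8} — 2.
Only in c6's history (behind): {} — 0.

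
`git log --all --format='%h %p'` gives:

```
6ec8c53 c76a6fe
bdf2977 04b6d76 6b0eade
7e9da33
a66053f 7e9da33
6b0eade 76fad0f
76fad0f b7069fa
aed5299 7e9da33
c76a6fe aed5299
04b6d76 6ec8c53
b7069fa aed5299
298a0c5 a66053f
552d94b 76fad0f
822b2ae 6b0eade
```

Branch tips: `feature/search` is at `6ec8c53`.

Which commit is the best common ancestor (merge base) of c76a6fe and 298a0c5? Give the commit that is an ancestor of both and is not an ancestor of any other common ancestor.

Ancestors of c76a6fe: {7e9da33, aed5299, c76a6fe}.
Ancestors of 298a0c5: {298a0c5, 7e9da33, a66053f}.
Common ancestors: {7e9da33}.
The only common ancestor is 7e9da33, so it is the merge base.

7e9da33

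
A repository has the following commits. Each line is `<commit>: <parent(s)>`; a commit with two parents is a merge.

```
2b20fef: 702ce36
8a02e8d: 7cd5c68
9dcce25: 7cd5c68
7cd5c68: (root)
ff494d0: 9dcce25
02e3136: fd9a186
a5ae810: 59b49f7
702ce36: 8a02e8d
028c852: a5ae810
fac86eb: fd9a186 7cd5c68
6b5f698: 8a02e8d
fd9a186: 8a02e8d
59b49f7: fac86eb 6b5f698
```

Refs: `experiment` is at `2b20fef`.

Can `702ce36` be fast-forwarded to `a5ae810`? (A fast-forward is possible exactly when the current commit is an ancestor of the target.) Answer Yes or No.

A fast-forward from 702ce36 to a5ae810 is possible iff 702ce36 is an ancestor of a5ae810.
Ancestors of a5ae810: {59b49f7, 6b5f698, 7cd5c68, 8a02e8d, a5ae810, fac86eb, fd9a186}.
702ce36 is not among them, so fast-forward is not possible.

No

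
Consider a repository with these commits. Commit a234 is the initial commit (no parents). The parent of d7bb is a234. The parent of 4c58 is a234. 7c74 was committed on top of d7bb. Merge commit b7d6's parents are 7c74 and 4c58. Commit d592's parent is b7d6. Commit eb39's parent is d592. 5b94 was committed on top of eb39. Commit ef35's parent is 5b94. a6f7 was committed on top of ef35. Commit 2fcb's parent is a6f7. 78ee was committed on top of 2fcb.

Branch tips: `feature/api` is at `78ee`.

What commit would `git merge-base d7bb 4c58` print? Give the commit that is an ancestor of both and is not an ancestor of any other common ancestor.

Ancestors of d7bb: {a234, d7bb}.
Ancestors of 4c58: {4c58, a234}.
Common ancestors: {a234}.
The only common ancestor is a234, so it is the merge base.

a234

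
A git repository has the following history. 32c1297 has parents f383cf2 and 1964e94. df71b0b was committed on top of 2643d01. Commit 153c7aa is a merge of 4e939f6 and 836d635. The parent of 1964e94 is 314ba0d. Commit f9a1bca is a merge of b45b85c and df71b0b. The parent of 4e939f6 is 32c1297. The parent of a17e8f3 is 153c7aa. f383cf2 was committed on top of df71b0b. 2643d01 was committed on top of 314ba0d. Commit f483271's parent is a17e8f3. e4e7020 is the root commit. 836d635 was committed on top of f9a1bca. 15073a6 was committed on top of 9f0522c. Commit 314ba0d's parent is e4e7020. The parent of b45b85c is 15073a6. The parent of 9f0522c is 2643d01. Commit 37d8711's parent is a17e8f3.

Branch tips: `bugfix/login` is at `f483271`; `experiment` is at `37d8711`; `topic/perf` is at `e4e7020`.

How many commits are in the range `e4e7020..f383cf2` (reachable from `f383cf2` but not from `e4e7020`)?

Reachable from f383cf2: {2643d01, 314ba0d, df71b0b, e4e7020, f383cf2}.
Reachable from e4e7020: {e4e7020}.
In f383cf2's history but not e4e7020's: {2643d01, 314ba0d, df71b0b, f383cf2} — 4 commits.

4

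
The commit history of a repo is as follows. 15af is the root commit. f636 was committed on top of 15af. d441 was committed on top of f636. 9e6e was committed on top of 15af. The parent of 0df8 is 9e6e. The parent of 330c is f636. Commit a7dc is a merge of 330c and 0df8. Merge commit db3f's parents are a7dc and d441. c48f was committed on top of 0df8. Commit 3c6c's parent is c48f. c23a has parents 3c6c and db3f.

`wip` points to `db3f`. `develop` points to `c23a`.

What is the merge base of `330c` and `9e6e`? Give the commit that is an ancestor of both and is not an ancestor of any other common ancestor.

Ancestors of 330c: {15af, 330c, f636}.
Ancestors of 9e6e: {15af, 9e6e}.
Common ancestors: {15af}.
The only common ancestor is 15af, so it is the merge base.

15af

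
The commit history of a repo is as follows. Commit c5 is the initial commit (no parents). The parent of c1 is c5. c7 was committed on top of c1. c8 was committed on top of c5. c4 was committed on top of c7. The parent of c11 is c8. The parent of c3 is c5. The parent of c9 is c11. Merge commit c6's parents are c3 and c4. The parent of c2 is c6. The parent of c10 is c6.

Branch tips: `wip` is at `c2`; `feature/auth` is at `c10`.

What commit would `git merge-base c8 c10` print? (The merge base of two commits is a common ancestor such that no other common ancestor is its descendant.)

c5

Ancestors of c8: {c5, c8}.
Ancestors of c10: {c1, c10, c3, c4, c5, c6, c7}.
Common ancestors: {c5}.
The only common ancestor is c5, so it is the merge base.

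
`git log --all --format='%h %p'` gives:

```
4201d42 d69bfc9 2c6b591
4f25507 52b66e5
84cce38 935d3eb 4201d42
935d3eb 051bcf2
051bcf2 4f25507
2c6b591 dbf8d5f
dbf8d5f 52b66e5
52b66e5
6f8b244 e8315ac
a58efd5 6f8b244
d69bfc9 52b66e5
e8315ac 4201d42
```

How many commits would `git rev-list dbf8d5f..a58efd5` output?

Reachable from a58efd5: {2c6b591, 4201d42, 52b66e5, 6f8b244, a58efd5, d69bfc9, dbf8d5f, e8315ac}.
Reachable from dbf8d5f: {52b66e5, dbf8d5f}.
In a58efd5's history but not dbf8d5f's: {2c6b591, 4201d42, 6f8b244, a58efd5, d69bfc9, e8315ac} — 6 commits.

6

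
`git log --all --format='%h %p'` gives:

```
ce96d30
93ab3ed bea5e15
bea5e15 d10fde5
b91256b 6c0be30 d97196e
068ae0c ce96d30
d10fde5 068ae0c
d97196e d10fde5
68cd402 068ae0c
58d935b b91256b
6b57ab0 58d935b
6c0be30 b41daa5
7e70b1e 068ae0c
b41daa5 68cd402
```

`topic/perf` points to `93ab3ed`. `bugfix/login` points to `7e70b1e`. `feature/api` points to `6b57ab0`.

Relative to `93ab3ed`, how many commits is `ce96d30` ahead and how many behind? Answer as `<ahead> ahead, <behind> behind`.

0 ahead, 4 behind

Reachable from ce96d30: {ce96d30}.
Reachable from 93ab3ed: {068ae0c, 93ab3ed, bea5e15, ce96d30, d10fde5}.
Only in ce96d30's history (ahead): {} — 0.
Only in 93ab3ed's history (behind): {068ae0c, 93ab3ed, bea5e15, d10fde5} — 4.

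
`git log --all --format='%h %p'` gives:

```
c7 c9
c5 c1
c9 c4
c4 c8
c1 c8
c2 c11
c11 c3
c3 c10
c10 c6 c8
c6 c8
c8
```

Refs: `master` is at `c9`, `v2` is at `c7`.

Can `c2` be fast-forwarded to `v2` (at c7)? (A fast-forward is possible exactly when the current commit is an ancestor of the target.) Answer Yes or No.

No

A fast-forward from c2 to c7 is possible iff c2 is an ancestor of c7.
Ancestors of c7: {c4, c7, c8, c9}.
c2 is not among them, so fast-forward is not possible.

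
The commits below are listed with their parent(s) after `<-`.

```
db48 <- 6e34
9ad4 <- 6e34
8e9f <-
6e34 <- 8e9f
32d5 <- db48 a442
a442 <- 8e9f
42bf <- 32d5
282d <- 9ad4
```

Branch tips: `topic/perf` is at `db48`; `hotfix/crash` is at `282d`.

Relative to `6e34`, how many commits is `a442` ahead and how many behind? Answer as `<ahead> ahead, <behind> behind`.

Reachable from a442: {8e9f, a442}.
Reachable from 6e34: {6e34, 8e9f}.
Only in a442's history (ahead): {a442} — 1.
Only in 6e34's history (behind): {6e34} — 1.

1 ahead, 1 behind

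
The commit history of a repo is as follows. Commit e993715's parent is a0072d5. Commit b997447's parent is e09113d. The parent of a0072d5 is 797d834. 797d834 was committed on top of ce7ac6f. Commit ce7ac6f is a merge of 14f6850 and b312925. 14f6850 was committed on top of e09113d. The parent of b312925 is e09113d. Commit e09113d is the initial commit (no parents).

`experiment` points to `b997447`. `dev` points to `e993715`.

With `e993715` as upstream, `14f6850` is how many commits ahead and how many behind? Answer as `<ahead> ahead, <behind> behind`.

0 ahead, 5 behind

Reachable from 14f6850: {14f6850, e09113d}.
Reachable from e993715: {14f6850, 797d834, a0072d5, b312925, ce7ac6f, e09113d, e993715}.
Only in 14f6850's history (ahead): {} — 0.
Only in e993715's history (behind): {797d834, a0072d5, b312925, ce7ac6f, e993715} — 5.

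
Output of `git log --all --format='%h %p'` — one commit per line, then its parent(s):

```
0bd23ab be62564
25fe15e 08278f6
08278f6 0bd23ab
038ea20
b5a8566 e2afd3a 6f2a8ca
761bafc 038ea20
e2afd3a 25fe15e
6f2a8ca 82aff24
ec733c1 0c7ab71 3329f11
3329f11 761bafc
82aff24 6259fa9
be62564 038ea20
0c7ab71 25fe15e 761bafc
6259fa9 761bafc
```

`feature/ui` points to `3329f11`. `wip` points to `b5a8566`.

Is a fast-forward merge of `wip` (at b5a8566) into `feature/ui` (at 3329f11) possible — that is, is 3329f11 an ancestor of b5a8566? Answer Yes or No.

No

A fast-forward from 3329f11 to b5a8566 is possible iff 3329f11 is an ancestor of b5a8566.
Ancestors of b5a8566: {038ea20, 08278f6, 0bd23ab, 25fe15e, 6259fa9, 6f2a8ca, 761bafc, 82aff24, b5a8566, be62564, e2afd3a}.
3329f11 is not among them, so fast-forward is not possible.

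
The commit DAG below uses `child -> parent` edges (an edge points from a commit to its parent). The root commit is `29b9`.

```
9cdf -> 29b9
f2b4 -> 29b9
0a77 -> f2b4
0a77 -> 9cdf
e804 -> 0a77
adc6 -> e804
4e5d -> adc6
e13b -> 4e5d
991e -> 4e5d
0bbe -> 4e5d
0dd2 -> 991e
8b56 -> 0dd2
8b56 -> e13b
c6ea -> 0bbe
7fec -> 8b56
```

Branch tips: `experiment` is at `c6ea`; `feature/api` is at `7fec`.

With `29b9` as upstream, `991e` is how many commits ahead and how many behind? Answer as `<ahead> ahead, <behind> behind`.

Reachable from 991e: {0a77, 29b9, 4e5d, 991e, 9cdf, adc6, e804, f2b4}.
Reachable from 29b9: {29b9}.
Only in 991e's history (ahead): {0a77, 4e5d, 991e, 9cdf, adc6, e804, f2b4} — 7.
Only in 29b9's history (behind): {} — 0.

7 ahead, 0 behind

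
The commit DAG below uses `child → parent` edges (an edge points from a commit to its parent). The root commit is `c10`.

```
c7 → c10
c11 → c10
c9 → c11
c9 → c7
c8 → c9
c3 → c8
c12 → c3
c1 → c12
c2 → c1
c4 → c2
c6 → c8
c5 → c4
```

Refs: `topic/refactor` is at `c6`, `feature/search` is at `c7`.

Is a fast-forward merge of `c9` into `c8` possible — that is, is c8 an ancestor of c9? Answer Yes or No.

A fast-forward from c8 to c9 is possible iff c8 is an ancestor of c9.
Ancestors of c9: {c10, c11, c7, c9}.
c8 is not among them, so fast-forward is not possible.

No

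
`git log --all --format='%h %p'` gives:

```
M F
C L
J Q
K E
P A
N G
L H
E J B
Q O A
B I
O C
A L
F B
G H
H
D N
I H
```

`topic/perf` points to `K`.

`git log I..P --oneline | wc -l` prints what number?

3

Reachable from P: {A, H, L, P}.
Reachable from I: {H, I}.
In P's history but not I's: {A, L, P} — 3 commits.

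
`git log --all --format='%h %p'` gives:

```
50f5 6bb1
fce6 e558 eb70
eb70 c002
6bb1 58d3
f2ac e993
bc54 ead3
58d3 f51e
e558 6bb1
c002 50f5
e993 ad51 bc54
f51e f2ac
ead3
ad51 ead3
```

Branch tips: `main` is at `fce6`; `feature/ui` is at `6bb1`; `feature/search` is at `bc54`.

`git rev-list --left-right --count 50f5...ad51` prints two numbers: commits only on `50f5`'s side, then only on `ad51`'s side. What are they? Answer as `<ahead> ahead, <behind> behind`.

7 ahead, 0 behind

Reachable from 50f5: {50f5, 58d3, 6bb1, ad51, bc54, e993, ead3, f2ac, f51e}.
Reachable from ad51: {ad51, ead3}.
Only in 50f5's history (ahead): {50f5, 58d3, 6bb1, bc54, e993, f2ac, f51e} — 7.
Only in ad51's history (behind): {} — 0.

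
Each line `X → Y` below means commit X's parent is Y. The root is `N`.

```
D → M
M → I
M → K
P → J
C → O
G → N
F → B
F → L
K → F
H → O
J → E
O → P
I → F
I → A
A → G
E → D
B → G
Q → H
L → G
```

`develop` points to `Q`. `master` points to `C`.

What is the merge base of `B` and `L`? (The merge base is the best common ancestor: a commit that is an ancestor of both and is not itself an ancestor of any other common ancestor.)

Ancestors of B: {B, G, N}.
Ancestors of L: {G, L, N}.
Common ancestors: {G, N}.
Among these, G is not an ancestor of any other common ancestor — it is the merge base.

G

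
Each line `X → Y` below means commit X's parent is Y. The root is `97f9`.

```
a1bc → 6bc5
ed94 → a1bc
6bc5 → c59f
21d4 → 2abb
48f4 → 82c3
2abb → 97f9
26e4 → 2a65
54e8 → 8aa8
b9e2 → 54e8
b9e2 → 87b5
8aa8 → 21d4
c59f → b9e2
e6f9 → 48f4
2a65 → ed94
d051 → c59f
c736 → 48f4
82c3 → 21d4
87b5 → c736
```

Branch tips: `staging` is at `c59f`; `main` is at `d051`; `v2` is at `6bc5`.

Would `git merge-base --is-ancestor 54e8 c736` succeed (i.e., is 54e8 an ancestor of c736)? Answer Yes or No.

Ancestors of c736: {21d4, 2abb, 48f4, 82c3, 97f9, c736}.
54e8 is not in that set, so it is not an ancestor of c736.

No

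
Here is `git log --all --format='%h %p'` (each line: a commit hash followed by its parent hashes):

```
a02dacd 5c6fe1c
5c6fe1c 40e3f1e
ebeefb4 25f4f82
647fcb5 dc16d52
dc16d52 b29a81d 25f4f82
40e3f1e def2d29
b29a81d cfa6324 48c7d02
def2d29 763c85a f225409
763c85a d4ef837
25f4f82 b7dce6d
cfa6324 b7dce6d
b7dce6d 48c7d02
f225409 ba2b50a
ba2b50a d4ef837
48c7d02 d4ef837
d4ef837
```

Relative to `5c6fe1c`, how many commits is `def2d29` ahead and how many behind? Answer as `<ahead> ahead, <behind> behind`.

Reachable from def2d29: {763c85a, ba2b50a, d4ef837, def2d29, f225409}.
Reachable from 5c6fe1c: {40e3f1e, 5c6fe1c, 763c85a, ba2b50a, d4ef837, def2d29, f225409}.
Only in def2d29's history (ahead): {} — 0.
Only in 5c6fe1c's history (behind): {40e3f1e, 5c6fe1c} — 2.

0 ahead, 2 behind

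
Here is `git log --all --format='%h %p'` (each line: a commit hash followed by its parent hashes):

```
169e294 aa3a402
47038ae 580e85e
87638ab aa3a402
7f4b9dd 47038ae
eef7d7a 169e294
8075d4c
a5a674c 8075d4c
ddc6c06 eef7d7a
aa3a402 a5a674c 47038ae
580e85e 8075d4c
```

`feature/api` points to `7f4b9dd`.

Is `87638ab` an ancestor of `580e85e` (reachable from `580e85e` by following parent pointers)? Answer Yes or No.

Ancestors of 580e85e: {580e85e, 8075d4c}.
87638ab is not in that set, so it is not an ancestor of 580e85e.

No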